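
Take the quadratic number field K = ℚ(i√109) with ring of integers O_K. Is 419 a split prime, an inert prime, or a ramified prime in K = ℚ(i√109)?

Since -109 ≢ 1 mod 4, the ring of integers is ℤ[√-109] with discriminant 4·(-109) = -436.
419 ∤ -436, so 419 is unramified.
(-109/419) = 310^209 mod 419 = 1, giving Legendre symbol 1.
d is a quadratic residue mod p, hence 419 splits in O_K.

splits completely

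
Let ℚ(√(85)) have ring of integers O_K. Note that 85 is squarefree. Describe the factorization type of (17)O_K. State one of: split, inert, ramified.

Since 85 ≡ 1 mod 4, the ring of integers is ℤ[(1+√85)/2] with discriminant 85.
17 divides disc(K) = 85, so 17 ramifies.

17 is ramified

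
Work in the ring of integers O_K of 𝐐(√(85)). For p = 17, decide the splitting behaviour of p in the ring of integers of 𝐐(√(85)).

Since 85 ≡ 1 mod 4, the ring of integers is ℤ[(1+√85)/2] with discriminant 85.
17 divides disc(K) = 85, so 17 ramifies.

p ramifies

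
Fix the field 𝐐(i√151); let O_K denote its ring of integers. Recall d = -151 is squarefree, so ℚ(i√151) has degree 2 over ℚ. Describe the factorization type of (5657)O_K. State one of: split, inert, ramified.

-151 mod 4 = 1, hence disc K = -151 and O_K = ℤ[(1+√-151)/2].
Since gcd(5657, -151) = 1 the prime 5657 does not ramify.
(-151/5657) = 5506^2828 mod 5657 = 5656, giving Legendre symbol -1.
d is a non-residue mod p, hence 5657 remains inert in O_K.

inert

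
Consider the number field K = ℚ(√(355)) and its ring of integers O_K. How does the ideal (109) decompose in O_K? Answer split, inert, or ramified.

109 splits in O_K

d = 355 ≡ 3 (mod 4), so O_K = ℤ[√355] and disc(K) = 4d = 1420.
disc(K) = 1420 is not divisible by 109; 109 is unramified.
(355/109) = 28^54 mod 109 = 1, giving Legendre symbol 1.
Legendre symbol 1 ⇒ 109 is split.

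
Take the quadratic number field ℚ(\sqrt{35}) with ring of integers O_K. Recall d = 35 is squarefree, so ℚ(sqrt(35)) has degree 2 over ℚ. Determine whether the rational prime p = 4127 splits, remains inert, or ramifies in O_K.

Since 35 ≢ 1 mod 4, the ring of integers is ℤ[√35] with discriminant 4·35 = 140.
4127 ∤ 140, so 4127 is unramified.
(35/4127) = 35^2063 mod 4127 = 1, giving Legendre symbol 1.
(35/4127) = 1, so 4127 splits.

4127 splits in O_K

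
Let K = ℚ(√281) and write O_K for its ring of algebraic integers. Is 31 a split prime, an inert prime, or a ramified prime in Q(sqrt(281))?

Since 281 ≡ 1 mod 4, the ring of integers is ℤ[(1+√281)/2] with discriminant 281.
disc(K) = 281 is not divisible by 31; 31 is unramified.
Euler's criterion: 281^15 mod 31 = 1. Thus (281|31) = 1.
d is a quadratic residue mod p, hence 31 splits in O_K.

split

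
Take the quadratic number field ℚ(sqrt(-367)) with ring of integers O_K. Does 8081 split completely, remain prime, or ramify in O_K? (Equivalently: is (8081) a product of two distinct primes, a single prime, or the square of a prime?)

splits completely

d = -367 ≡ 1 (mod 4), so O_K = ℤ[(1+√-367)/2] and disc(K) = d = -367.
8081 ∤ -367, so 8081 is unramified.
Compute (-367/8081) via Euler: 7714^((8081-1)/2) mod 8081 = 1, so (-367/8081) = 1.
Legendre symbol 1 ⇒ 8081 is split.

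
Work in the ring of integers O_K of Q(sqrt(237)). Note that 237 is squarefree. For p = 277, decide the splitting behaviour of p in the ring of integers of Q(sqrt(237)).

splits completely

Since 237 ≡ 1 mod 4, the ring of integers is ℤ[(1+√237)/2] with discriminant 237.
disc(K) = 237 is not divisible by 277; 277 is unramified.
(237/277) = 237^138 mod 277 = 1, giving Legendre symbol 1.
(237/277) = 1, so 277 splits.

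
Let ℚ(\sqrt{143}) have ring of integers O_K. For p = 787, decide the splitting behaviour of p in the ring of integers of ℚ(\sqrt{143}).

inert

Since 143 ≢ 1 mod 4, the ring of integers is ℤ[√143] with discriminant 4·143 = 572.
disc(K) = 572 is not divisible by 787; 787 is unramified.
Compute (143/787) via Euler: 143^((787-1)/2) mod 787 = 786, so (143/787) = -1.
d is a non-residue mod p, hence 787 remains inert in O_K.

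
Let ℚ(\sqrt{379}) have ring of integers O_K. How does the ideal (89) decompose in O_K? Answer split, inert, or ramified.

d = 379 ≡ 3 (mod 4), so O_K = ℤ[√379] and disc(K) = 4d = 1516.
Since gcd(89, 1516) = 1 the prime 89 does not ramify.
Compute (379/89) via Euler: 23^((89-1)/2) mod 89 = 88, so (379/89) = -1.
(379/89) = -1, so 89 is inert.

89 remains inert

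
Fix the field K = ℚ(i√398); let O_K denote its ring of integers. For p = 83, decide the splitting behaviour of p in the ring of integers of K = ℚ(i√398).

-398 mod 4 = 2, hence disc K = 4·(-398) = -1592 and O_K = ℤ[√-398].
Since gcd(83, -1592) = 1 the prime 83 does not ramify.
Legendre symbol by Euler's criterion: (-398/83) ≡ (-398)^41 ≡ 1 (mod 83), i.e. (-398/83) = 1.
(-398/83) = 1, so 83 splits.

split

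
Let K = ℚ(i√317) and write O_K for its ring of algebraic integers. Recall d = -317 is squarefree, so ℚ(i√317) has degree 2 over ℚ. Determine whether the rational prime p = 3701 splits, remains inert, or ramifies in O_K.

d = -317 ≡ 3 (mod 4), so O_K = ℤ[√-317] and disc(K) = 4d = -1268.
Since gcd(3701, -1268) = 1 the prime 3701 does not ramify.
Compute (-317/3701) via Euler: 3384^((3701-1)/2) mod 3701 = 1, so (-317/3701) = 1.
Legendre symbol 1 ⇒ 3701 is split.

p splits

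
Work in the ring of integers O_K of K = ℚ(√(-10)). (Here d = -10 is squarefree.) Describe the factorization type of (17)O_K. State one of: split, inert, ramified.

17 remains inert

Since -10 ≢ 1 mod 4, the ring of integers is ℤ[√-10] with discriminant 4·(-10) = -40.
17 ∤ -40, so 17 is unramified.
Compute (-10/17) via Euler: 7^((17-1)/2) mod 17 = 16, so (-10/17) = -1.
(-10/17) = -1, so 17 is inert.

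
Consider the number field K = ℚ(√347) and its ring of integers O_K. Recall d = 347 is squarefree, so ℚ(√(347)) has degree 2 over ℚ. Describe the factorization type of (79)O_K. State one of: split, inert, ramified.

Since 347 ≢ 1 mod 4, the ring of integers is ℤ[√347] with discriminant 4·347 = 1388.
Since gcd(79, 1388) = 1 the prime 79 does not ramify.
Legendre symbol by Euler's criterion: (347/79) ≡ 347^39 ≡ 1 (mod 79), i.e. (347/79) = 1.
(347/79) = 1, so 79 splits.

79 splits in O_K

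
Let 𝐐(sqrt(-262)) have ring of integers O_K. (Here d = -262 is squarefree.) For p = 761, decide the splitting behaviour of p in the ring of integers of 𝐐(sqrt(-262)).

Since -262 ≢ 1 mod 4, the ring of integers is ℤ[√-262] with discriminant 4·(-262) = -1048.
Since gcd(761, -1048) = 1 the prime 761 does not ramify.
(-262/761) = 499^380 mod 761 = 760, giving Legendre symbol -1.
Legendre symbol -1 ⇒ 761 is inert.

761 remains inert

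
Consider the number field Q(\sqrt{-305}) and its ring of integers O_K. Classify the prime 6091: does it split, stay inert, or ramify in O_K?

-305 mod 4 = 3, hence disc K = 4·(-305) = -1220 and O_K = ℤ[√-305].
Since gcd(6091, -1220) = 1 the prime 6091 does not ramify.
Compute (-305/6091) via Euler: 5786^((6091-1)/2) mod 6091 = 6090, so (-305/6091) = -1.
d is a non-residue mod p, hence 6091 remains inert in O_K.

remains prime (inert)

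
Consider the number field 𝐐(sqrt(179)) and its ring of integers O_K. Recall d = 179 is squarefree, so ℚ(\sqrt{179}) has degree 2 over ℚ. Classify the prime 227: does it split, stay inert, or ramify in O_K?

inert

Since 179 ≢ 1 mod 4, the ring of integers is ℤ[√179] with discriminant 4·179 = 716.
Since gcd(227, 716) = 1 the prime 227 does not ramify.
(179/227) = 179^113 mod 227 = 226, giving Legendre symbol -1.
d is a non-residue mod p, hence 227 remains inert in O_K.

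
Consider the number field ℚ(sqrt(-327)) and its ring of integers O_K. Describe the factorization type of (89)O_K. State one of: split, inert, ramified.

inert — (89) stays prime in O_K

d = -327 ≡ 1 (mod 4), so O_K = ℤ[(1+√-327)/2] and disc(K) = d = -327.
disc(K) = -327 is not divisible by 89; 89 is unramified.
Legendre symbol by Euler's criterion: (-327/89) ≡ (-327)^44 ≡ 88 (mod 89), i.e. (-327/89) = -1.
d is a non-residue mod p, hence 89 remains inert in O_K.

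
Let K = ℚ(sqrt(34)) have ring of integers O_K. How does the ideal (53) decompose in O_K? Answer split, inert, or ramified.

d = 34 ≡ 2 (mod 4), so O_K = ℤ[√34] and disc(K) = 4d = 136.
53 ∤ 136, so 53 is unramified.
(34/53) = 34^26 mod 53 = 52, giving Legendre symbol -1.
Legendre symbol -1 ⇒ 53 is inert.

p is inert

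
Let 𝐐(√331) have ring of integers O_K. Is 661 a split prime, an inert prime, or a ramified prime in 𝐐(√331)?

remains prime (inert)

331 mod 4 = 3, hence disc K = 4·331 = 1324 and O_K = ℤ[√331].
661 ∤ 1324, so 661 is unramified.
Compute (331/661) via Euler: 331^((661-1)/2) mod 661 = 660, so (331/661) = -1.
(331/661) = -1, so 661 is inert.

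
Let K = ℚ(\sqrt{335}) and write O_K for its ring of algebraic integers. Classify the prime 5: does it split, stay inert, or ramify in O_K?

ramified

d = 335 ≡ 3 (mod 4), so O_K = ℤ[√335] and disc(K) = 4d = 1340.
disc(K) = 1340 = 5·268, so p = 5 is ramified.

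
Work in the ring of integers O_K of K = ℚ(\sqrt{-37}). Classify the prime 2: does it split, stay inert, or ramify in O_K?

ramified — (2) = 𝔭²

Since -37 ≢ 1 mod 4, the ring of integers is ℤ[√-37] with discriminant 4·(-37) = -148.
Ramification test: 2 | -148. The prime 2 ramifies in K.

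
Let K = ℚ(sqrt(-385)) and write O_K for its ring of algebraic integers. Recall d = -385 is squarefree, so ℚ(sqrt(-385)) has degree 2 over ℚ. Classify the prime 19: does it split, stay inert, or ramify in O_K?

-385 mod 4 = 3, hence disc K = 4·(-385) = -1540 and O_K = ℤ[√-385].
19 ∤ -1540, so 19 is unramified.
Compute (-385/19) via Euler: 14^((19-1)/2) mod 19 = 18, so (-385/19) = -1.
(-385/19) = -1, so 19 is inert.

p is inert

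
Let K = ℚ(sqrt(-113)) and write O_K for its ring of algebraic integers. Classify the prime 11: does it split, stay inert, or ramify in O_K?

inert

-113 mod 4 = 3, hence disc K = 4·(-113) = -452 and O_K = ℤ[√-113].
11 ∤ -452, so 11 is unramified.
Euler's criterion: (-113)^5 mod 11 = 10. Thus (-113|11) = -1.
(-113/11) = -1, so 11 is inert.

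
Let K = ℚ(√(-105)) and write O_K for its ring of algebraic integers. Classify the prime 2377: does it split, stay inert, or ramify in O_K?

d = -105 ≡ 3 (mod 4), so O_K = ℤ[√-105] and disc(K) = 4d = -420.
disc(K) = -420 is not divisible by 2377; 2377 is unramified.
Compute (-105/2377) via Euler: 2272^((2377-1)/2) mod 2377 = 2376, so (-105/2377) = -1.
d is a non-residue mod p, hence 2377 remains inert in O_K.

p is inert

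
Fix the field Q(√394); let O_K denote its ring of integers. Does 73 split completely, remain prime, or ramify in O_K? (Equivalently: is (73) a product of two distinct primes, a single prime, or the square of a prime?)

394 mod 4 = 2, hence disc K = 4·394 = 1576 and O_K = ℤ[√394].
73 ∤ 1576, so 73 is unramified.
(394/73) = 29^36 mod 73 = 72, giving Legendre symbol -1.
(394/73) = -1, so 73 is inert.

remains prime (inert)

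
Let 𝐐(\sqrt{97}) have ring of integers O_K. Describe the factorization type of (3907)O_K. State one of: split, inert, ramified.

97 mod 4 = 1, hence disc K = 97 and O_K = ℤ[(1+√97)/2].
3907 ∤ 97, so 3907 is unramified.
Compute (97/3907) via Euler: 97^((3907-1)/2) mod 3907 = 1, so (97/3907) = 1.
d is a quadratic residue mod p, hence 3907 splits in O_K.

split — (3907) = 𝔭₁𝔭₂ with 𝔭₁ ≠ 𝔭₂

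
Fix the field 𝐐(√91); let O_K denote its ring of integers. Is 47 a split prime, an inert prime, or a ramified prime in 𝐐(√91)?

inert

91 mod 4 = 3, hence disc K = 4·91 = 364 and O_K = ℤ[√91].
47 ∤ 364, so 47 is unramified.
Compute (91/47) via Euler: 44^((47-1)/2) mod 47 = 46, so (91/47) = -1.
Legendre symbol -1 ⇒ 47 is inert.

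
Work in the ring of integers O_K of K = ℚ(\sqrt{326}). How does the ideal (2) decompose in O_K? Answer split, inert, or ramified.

d = 326 ≡ 2 (mod 4), so O_K = ℤ[√326] and disc(K) = 4d = 1304.
disc(K) = 1304 = 2·652, so p = 2 is ramified.

ramified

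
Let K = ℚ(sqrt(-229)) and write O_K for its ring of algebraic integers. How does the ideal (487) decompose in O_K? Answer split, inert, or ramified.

d = -229 ≡ 3 (mod 4), so O_K = ℤ[√-229] and disc(K) = 4d = -916.
Since gcd(487, -916) = 1 the prime 487 does not ramify.
Legendre symbol by Euler's criterion: (-229/487) ≡ (-229)^243 ≡ 1 (mod 487), i.e. (-229/487) = 1.
Legendre symbol 1 ⇒ 487 is split.

p splits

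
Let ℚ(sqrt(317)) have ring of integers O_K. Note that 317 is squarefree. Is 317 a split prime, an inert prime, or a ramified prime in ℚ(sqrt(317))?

317 mod 4 = 1, hence disc K = 317 and O_K = ℤ[(1+√317)/2].
317 divides disc(K) = 317, so 317 ramifies.

p ramifies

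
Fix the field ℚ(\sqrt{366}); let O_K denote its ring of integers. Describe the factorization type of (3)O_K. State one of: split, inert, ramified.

ramifies in O_K

366 mod 4 = 2, hence disc K = 4·366 = 1464 and O_K = ℤ[√366].
3 divides disc(K) = 1464, so 3 ramifies.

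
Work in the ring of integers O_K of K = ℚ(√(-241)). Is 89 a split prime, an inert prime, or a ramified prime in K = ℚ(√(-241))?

d = -241 ≡ 3 (mod 4), so O_K = ℤ[√-241] and disc(K) = 4d = -964.
Since gcd(89, -964) = 1 the prime 89 does not ramify.
Legendre symbol by Euler's criterion: (-241/89) ≡ (-241)^44 ≡ 88 (mod 89), i.e. (-241/89) = -1.
(-241/89) = -1, so 89 is inert.

inert — (89) stays prime in O_K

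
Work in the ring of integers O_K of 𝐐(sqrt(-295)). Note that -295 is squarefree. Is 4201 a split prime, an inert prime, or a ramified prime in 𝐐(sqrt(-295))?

d = -295 ≡ 1 (mod 4), so O_K = ℤ[(1+√-295)/2] and disc(K) = d = -295.
Since gcd(4201, -295) = 1 the prime 4201 does not ramify.
(-295/4201) = 3906^2100 mod 4201 = 1, giving Legendre symbol 1.
(-295/4201) = 1, so 4201 splits.

split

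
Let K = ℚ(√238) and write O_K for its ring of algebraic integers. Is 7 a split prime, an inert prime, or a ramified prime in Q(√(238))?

238 mod 4 = 2, hence disc K = 4·238 = 952 and O_K = ℤ[√238].
Ramification test: 7 | 952. The prime 7 ramifies in K.

ramified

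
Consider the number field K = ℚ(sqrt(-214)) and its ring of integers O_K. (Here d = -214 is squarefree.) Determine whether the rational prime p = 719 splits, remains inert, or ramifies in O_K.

Since -214 ≢ 1 mod 4, the ring of integers is ℤ[√-214] with discriminant 4·(-214) = -856.
Since gcd(719, -856) = 1 the prime 719 does not ramify.
(-214/719) = 505^359 mod 719 = 718, giving Legendre symbol -1.
d is a non-residue mod p, hence 719 remains inert in O_K.

remains prime (inert)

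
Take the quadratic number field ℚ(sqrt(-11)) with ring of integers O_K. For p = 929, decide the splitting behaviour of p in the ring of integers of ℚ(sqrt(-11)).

Since -11 ≡ 1 mod 4, the ring of integers is ℤ[(1+√-11)/2] with discriminant -11.
disc(K) = -11 is not divisible by 929; 929 is unramified.
Compute (-11/929) via Euler: 918^((929-1)/2) mod 929 = 1, so (-11/929) = 1.
d is a quadratic residue mod p, hence 929 splits in O_K.

split — (929) = 𝔭₁𝔭₂ with 𝔭₁ ≠ 𝔭₂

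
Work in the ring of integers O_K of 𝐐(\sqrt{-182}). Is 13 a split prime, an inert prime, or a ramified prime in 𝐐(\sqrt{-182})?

-182 mod 4 = 2, hence disc K = 4·(-182) = -728 and O_K = ℤ[√-182].
Ramification test: 13 | -728. The prime 13 ramifies in K.

13 is ramified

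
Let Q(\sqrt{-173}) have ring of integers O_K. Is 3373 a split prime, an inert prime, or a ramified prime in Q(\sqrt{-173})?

inert

Since -173 ≢ 1 mod 4, the ring of integers is ℤ[√-173] with discriminant 4·(-173) = -692.
3373 ∤ -692, so 3373 is unramified.
Euler's criterion: (-173)^1686 mod 3373 = 3372. Thus (-173|3373) = -1.
Legendre symbol -1 ⇒ 3373 is inert.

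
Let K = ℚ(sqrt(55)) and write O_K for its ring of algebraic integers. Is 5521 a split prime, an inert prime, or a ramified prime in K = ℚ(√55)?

55 mod 4 = 3, hence disc K = 4·55 = 220 and O_K = ℤ[√55].
disc(K) = 220 is not divisible by 5521; 5521 is unramified.
Legendre symbol by Euler's criterion: (55/5521) ≡ 55^2760 ≡ 5520 (mod 5521), i.e. (55/5521) = -1.
(55/5521) = -1, so 5521 is inert.

5521 remains inert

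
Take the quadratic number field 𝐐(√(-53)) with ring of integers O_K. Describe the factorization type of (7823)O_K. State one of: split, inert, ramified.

split

Since -53 ≢ 1 mod 4, the ring of integers is ℤ[√-53] with discriminant 4·(-53) = -212.
disc(K) = -212 is not divisible by 7823; 7823 is unramified.
Euler's criterion: (-53)^3911 mod 7823 = 1. Thus (-53|7823) = 1.
(-53/7823) = 1, so 7823 splits.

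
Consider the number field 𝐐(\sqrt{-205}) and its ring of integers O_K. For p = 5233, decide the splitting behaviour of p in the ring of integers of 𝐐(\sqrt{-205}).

-205 mod 4 = 3, hence disc K = 4·(-205) = -820 and O_K = ℤ[√-205].
Since gcd(5233, -820) = 1 the prime 5233 does not ramify.
Euler's criterion: (-205)^2616 mod 5233 = 1. Thus (-205|5233) = 1.
Legendre symbol 1 ⇒ 5233 is split.

split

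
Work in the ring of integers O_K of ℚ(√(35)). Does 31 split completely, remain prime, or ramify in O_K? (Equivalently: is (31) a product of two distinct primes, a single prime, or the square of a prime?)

Since 35 ≢ 1 mod 4, the ring of integers is ℤ[√35] with discriminant 4·35 = 140.
Since gcd(31, 140) = 1 the prime 31 does not ramify.
Legendre symbol by Euler's criterion: (35/31) ≡ 35^15 ≡ 1 (mod 31), i.e. (35/31) = 1.
d is a quadratic residue mod p, hence 31 splits in O_K.

split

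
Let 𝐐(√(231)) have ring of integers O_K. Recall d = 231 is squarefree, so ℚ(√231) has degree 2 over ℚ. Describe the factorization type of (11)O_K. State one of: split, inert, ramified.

Since 231 ≢ 1 mod 4, the ring of integers is ℤ[√231] with discriminant 4·231 = 924.
Ramification test: 11 | 924. The prime 11 ramifies in K.

ramifies in O_K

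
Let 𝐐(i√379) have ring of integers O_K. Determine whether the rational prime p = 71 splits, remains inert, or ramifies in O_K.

-379 mod 4 = 1, hence disc K = -379 and O_K = ℤ[(1+√-379)/2].
Since gcd(71, -379) = 1 the prime 71 does not ramify.
(-379/71) = 47^35 mod 71 = 70, giving Legendre symbol -1.
(-379/71) = -1, so 71 is inert.

inert — (71) stays prime in O_K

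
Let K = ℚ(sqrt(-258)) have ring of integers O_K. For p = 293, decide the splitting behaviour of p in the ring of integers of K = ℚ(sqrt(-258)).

d = -258 ≡ 2 (mod 4), so O_K = ℤ[√-258] and disc(K) = 4d = -1032.
disc(K) = -1032 is not divisible by 293; 293 is unramified.
Euler's criterion: (-258)^146 mod 293 = 1. Thus (-258|293) = 1.
d is a quadratic residue mod p, hence 293 splits in O_K.

split — (293) = 𝔭₁𝔭₂ with 𝔭₁ ≠ 𝔭₂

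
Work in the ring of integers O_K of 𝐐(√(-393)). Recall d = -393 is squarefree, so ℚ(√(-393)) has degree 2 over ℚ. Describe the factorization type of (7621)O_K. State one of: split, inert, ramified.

7621 remains inert

-393 mod 4 = 3, hence disc K = 4·(-393) = -1572 and O_K = ℤ[√-393].
7621 ∤ -1572, so 7621 is unramified.
(-393/7621) = 7228^3810 mod 7621 = 7620, giving Legendre symbol -1.
d is a non-residue mod p, hence 7621 remains inert in O_K.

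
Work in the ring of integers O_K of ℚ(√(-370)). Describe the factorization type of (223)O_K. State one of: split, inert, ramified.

p splits

-370 mod 4 = 2, hence disc K = 4·(-370) = -1480 and O_K = ℤ[√-370].
223 ∤ -1480, so 223 is unramified.
Euler's criterion: (-370)^111 mod 223 = 1. Thus (-370|223) = 1.
(-370/223) = 1, so 223 splits.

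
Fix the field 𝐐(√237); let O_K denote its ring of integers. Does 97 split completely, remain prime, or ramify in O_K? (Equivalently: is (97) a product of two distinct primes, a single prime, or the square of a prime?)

d = 237 ≡ 1 (mod 4), so O_K = ℤ[(1+√237)/2] and disc(K) = d = 237.
disc(K) = 237 is not divisible by 97; 97 is unramified.
Euler's criterion: 237^48 mod 97 = 1. Thus (237|97) = 1.
d is a quadratic residue mod p, hence 97 splits in O_K.

splits completely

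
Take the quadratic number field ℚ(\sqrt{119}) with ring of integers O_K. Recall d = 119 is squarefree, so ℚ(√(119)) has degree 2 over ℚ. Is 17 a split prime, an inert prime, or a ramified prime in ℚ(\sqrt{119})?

ramifies in O_K

d = 119 ≡ 3 (mod 4), so O_K = ℤ[√119] and disc(K) = 4d = 476.
17 divides disc(K) = 476, so 17 ramifies.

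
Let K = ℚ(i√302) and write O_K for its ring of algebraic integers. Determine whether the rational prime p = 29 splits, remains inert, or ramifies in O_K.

Since -302 ≢ 1 mod 4, the ring of integers is ℤ[√-302] with discriminant 4·(-302) = -1208.
29 ∤ -1208, so 29 is unramified.
(-302/29) = 17^14 mod 29 = 28, giving Legendre symbol -1.
Legendre symbol -1 ⇒ 29 is inert.

inert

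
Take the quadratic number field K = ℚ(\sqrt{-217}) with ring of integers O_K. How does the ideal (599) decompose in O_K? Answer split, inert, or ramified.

p is inert

d = -217 ≡ 3 (mod 4), so O_K = ℤ[√-217] and disc(K) = 4d = -868.
Since gcd(599, -868) = 1 the prime 599 does not ramify.
Compute (-217/599) via Euler: 382^((599-1)/2) mod 599 = 598, so (-217/599) = -1.
(-217/599) = -1, so 599 is inert.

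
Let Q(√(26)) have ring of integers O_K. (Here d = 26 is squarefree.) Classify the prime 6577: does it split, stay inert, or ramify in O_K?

split

d = 26 ≡ 2 (mod 4), so O_K = ℤ[√26] and disc(K) = 4d = 104.
disc(K) = 104 is not divisible by 6577; 6577 is unramified.
(26/6577) = 26^3288 mod 6577 = 1, giving Legendre symbol 1.
d is a quadratic residue mod p, hence 6577 splits in O_K.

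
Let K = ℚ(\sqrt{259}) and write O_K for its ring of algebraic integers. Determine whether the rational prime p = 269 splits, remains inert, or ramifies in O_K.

259 mod 4 = 3, hence disc K = 4·259 = 1036 and O_K = ℤ[√259].
disc(K) = 1036 is not divisible by 269; 269 is unramified.
Euler's criterion: 259^134 mod 269 = 268. Thus (259|269) = -1.
(259/269) = -1, so 269 is inert.

remains prime (inert)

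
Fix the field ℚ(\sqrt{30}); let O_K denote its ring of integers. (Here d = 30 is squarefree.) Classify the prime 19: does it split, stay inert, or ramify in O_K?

split

Since 30 ≢ 1 mod 4, the ring of integers is ℤ[√30] with discriminant 4·30 = 120.
disc(K) = 120 is not divisible by 19; 19 is unramified.
(30/19) = 11^9 mod 19 = 1, giving Legendre symbol 1.
(30/19) = 1, so 19 splits.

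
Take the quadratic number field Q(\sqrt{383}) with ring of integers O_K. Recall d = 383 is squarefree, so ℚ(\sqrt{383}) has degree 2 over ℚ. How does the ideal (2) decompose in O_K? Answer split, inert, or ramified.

2 is ramified

Since 383 ≢ 1 mod 4, the ring of integers is ℤ[√383] with discriminant 4·383 = 1532.
2 divides disc(K) = 1532, so 2 ramifies.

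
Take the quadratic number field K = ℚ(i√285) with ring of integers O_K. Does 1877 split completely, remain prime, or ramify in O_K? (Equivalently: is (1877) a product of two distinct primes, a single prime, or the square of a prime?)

-285 mod 4 = 3, hence disc K = 4·(-285) = -1140 and O_K = ℤ[√-285].
1877 ∤ -1140, so 1877 is unramified.
Compute (-285/1877) via Euler: 1592^((1877-1)/2) mod 1877 = 1876, so (-285/1877) = -1.
d is a non-residue mod p, hence 1877 remains inert in O_K.

remains prime (inert)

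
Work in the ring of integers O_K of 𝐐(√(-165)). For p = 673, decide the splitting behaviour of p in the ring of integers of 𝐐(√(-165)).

split — (673) = 𝔭₁𝔭₂ with 𝔭₁ ≠ 𝔭₂

d = -165 ≡ 3 (mod 4), so O_K = ℤ[√-165] and disc(K) = 4d = -660.
673 ∤ -660, so 673 is unramified.
(-165/673) = 508^336 mod 673 = 1, giving Legendre symbol 1.
d is a quadratic residue mod p, hence 673 splits in O_K.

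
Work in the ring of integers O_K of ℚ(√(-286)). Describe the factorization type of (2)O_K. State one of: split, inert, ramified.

d = -286 ≡ 2 (mod 4), so O_K = ℤ[√-286] and disc(K) = 4d = -1144.
2 divides disc(K) = -1144, so 2 ramifies.

p ramifies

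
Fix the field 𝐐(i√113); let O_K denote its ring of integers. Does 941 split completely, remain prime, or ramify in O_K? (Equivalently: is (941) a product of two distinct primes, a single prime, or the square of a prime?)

d = -113 ≡ 3 (mod 4), so O_K = ℤ[√-113] and disc(K) = 4d = -452.
disc(K) = -452 is not divisible by 941; 941 is unramified.
(-113/941) = 828^470 mod 941 = 940, giving Legendre symbol -1.
Legendre symbol -1 ⇒ 941 is inert.

941 remains inert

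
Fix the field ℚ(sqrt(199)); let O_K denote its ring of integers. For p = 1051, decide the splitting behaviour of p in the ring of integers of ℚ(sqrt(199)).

d = 199 ≡ 3 (mod 4), so O_K = ℤ[√199] and disc(K) = 4d = 796.
disc(K) = 796 is not divisible by 1051; 1051 is unramified.
Compute (199/1051) via Euler: 199^((1051-1)/2) mod 1051 = 1050, so (199/1051) = -1.
d is a non-residue mod p, hence 1051 remains inert in O_K.

1051 remains inert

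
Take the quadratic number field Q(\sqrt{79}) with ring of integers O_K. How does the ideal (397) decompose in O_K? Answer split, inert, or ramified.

Since 79 ≢ 1 mod 4, the ring of integers is ℤ[√79] with discriminant 4·79 = 316.
397 ∤ 316, so 397 is unramified.
Euler's criterion: 79^198 mod 397 = 1. Thus (79|397) = 1.
Legendre symbol 1 ⇒ 397 is split.

p splits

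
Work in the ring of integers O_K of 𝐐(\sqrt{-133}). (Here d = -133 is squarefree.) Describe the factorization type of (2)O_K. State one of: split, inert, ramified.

-133 mod 4 = 3, hence disc K = 4·(-133) = -532 and O_K = ℤ[√-133].
disc(K) = -532 = 2·(-266), so p = 2 is ramified.

p ramifies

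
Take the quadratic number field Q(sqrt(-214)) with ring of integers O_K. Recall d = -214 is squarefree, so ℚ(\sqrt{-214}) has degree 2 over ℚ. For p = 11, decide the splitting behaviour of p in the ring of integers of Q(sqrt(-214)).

-214 mod 4 = 2, hence disc K = 4·(-214) = -856 and O_K = ℤ[√-214].
11 ∤ -856, so 11 is unramified.
Compute (-214/11) via Euler: 6^((11-1)/2) mod 11 = 10, so (-214/11) = -1.
(-214/11) = -1, so 11 is inert.

inert — (11) stays prime in O_K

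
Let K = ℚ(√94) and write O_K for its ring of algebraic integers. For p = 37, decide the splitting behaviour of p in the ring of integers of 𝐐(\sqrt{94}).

94 mod 4 = 2, hence disc K = 4·94 = 376 and O_K = ℤ[√94].
Since gcd(37, 376) = 1 the prime 37 does not ramify.
Euler's criterion: 94^18 mod 37 = 36. Thus (94|37) = -1.
Legendre symbol -1 ⇒ 37 is inert.

remains prime (inert)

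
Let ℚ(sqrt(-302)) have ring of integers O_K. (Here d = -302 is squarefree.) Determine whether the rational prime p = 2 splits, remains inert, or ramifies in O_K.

ramifies in O_K

d = -302 ≡ 2 (mod 4), so O_K = ℤ[√-302] and disc(K) = 4d = -1208.
disc(K) = -1208 = 2·(-604), so p = 2 is ramified.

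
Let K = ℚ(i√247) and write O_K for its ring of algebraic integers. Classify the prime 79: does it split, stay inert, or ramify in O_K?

-247 mod 4 = 1, hence disc K = -247 and O_K = ℤ[(1+√-247)/2].
Since gcd(79, -247) = 1 the prime 79 does not ramify.
Compute (-247/79) via Euler: 69^((79-1)/2) mod 79 = 78, so (-247/79) = -1.
(-247/79) = -1, so 79 is inert.

remains prime (inert)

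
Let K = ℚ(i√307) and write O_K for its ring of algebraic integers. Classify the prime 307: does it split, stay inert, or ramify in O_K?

Since -307 ≡ 1 mod 4, the ring of integers is ℤ[(1+√-307)/2] with discriminant -307.
Ramification test: 307 | -307. The prime 307 ramifies in K.

ramified — (307) = 𝔭²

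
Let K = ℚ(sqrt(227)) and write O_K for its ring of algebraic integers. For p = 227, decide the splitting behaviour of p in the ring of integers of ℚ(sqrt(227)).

ramified

227 mod 4 = 3, hence disc K = 4·227 = 908 and O_K = ℤ[√227].
disc(K) = 908 = 227·4, so p = 227 is ramified.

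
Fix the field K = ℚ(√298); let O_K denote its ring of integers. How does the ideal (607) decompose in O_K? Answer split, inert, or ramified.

d = 298 ≡ 2 (mod 4), so O_K = ℤ[√298] and disc(K) = 4d = 1192.
disc(K) = 1192 is not divisible by 607; 607 is unramified.
(298/607) = 298^303 mod 607 = 606, giving Legendre symbol -1.
d is a non-residue mod p, hence 607 remains inert in O_K.

inert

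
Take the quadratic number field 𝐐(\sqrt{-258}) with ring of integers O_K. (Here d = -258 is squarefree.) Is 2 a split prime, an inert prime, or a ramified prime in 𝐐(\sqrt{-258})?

p ramifies

d = -258 ≡ 2 (mod 4), so O_K = ℤ[√-258] and disc(K) = 4d = -1032.
disc(K) = -1032 = 2·(-516), so p = 2 is ramified.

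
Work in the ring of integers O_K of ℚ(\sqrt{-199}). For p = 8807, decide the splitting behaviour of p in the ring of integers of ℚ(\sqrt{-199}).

d = -199 ≡ 1 (mod 4), so O_K = ℤ[(1+√-199)/2] and disc(K) = d = -199.
8807 ∤ -199, so 8807 is unramified.
Legendre symbol by Euler's criterion: (-199/8807) ≡ (-199)^4403 ≡ 1 (mod 8807), i.e. (-199/8807) = 1.
Legendre symbol 1 ⇒ 8807 is split.

8807 splits in O_K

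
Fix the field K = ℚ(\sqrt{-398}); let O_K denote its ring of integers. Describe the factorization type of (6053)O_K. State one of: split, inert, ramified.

split

d = -398 ≡ 2 (mod 4), so O_K = ℤ[√-398] and disc(K) = 4d = -1592.
disc(K) = -1592 is not divisible by 6053; 6053 is unramified.
(-398/6053) = 5655^3026 mod 6053 = 1, giving Legendre symbol 1.
d is a quadratic residue mod p, hence 6053 splits in O_K.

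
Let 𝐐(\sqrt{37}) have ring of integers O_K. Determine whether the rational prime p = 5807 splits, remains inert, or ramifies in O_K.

Since 37 ≡ 1 mod 4, the ring of integers is ℤ[(1+√37)/2] with discriminant 37.
disc(K) = 37 is not divisible by 5807; 5807 is unramified.
(37/5807) = 37^2903 mod 5807 = 5806, giving Legendre symbol -1.
(37/5807) = -1, so 5807 is inert.

remains prime (inert)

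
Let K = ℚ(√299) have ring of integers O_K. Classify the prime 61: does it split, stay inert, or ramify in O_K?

Since 299 ≢ 1 mod 4, the ring of integers is ℤ[√299] with discriminant 4·299 = 1196.
61 ∤ 1196, so 61 is unramified.
Legendre symbol by Euler's criterion: (299/61) ≡ 299^30 ≡ 60 (mod 61), i.e. (299/61) = -1.
(299/61) = -1, so 61 is inert.

61 remains inert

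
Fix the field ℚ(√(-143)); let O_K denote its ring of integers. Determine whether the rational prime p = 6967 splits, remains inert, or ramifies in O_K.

-143 mod 4 = 1, hence disc K = -143 and O_K = ℤ[(1+√-143)/2].
Since gcd(6967, -143) = 1 the prime 6967 does not ramify.
(-143/6967) = 6824^3483 mod 6967 = 1, giving Legendre symbol 1.
Legendre symbol 1 ⇒ 6967 is split.

split — (6967) = 𝔭₁𝔭₂ with 𝔭₁ ≠ 𝔭₂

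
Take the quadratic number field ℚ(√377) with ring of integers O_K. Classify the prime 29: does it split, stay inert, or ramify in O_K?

d = 377 ≡ 1 (mod 4), so O_K = ℤ[(1+√377)/2] and disc(K) = d = 377.
29 divides disc(K) = 377, so 29 ramifies.

ramified — (29) = 𝔭²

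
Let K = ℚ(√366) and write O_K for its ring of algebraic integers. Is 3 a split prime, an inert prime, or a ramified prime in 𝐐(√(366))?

3 is ramified

d = 366 ≡ 2 (mod 4), so O_K = ℤ[√366] and disc(K) = 4d = 1464.
Ramification test: 3 | 1464. The prime 3 ramifies in K.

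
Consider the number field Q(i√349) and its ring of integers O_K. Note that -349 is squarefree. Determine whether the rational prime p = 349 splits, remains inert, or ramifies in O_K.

d = -349 ≡ 3 (mod 4), so O_K = ℤ[√-349] and disc(K) = 4d = -1396.
349 divides disc(K) = -1396, so 349 ramifies.

349 is ramified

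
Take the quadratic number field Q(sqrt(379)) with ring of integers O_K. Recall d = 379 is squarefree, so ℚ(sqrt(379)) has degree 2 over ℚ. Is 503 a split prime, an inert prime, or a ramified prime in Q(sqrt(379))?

d = 379 ≡ 3 (mod 4), so O_K = ℤ[√379] and disc(K) = 4d = 1516.
disc(K) = 1516 is not divisible by 503; 503 is unramified.
Compute (379/503) via Euler: 379^((503-1)/2) mod 503 = 1, so (379/503) = 1.
(379/503) = 1, so 503 splits.

503 splits in O_K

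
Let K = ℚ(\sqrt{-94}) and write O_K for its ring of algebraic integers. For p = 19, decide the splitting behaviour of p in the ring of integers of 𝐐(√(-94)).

-94 mod 4 = 2, hence disc K = 4·(-94) = -376 and O_K = ℤ[√-94].
19 ∤ -376, so 19 is unramified.
Compute (-94/19) via Euler: 1^((19-1)/2) mod 19 = 1, so (-94/19) = 1.
Legendre symbol 1 ⇒ 19 is split.

19 splits in O_K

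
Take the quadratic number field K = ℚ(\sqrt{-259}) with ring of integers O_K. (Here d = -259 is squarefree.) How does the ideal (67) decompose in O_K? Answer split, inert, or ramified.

d = -259 ≡ 1 (mod 4), so O_K = ℤ[(1+√-259)/2] and disc(K) = d = -259.
disc(K) = -259 is not divisible by 67; 67 is unramified.
Compute (-259/67) via Euler: 9^((67-1)/2) mod 67 = 1, so (-259/67) = 1.
(-259/67) = 1, so 67 splits.

split — (67) = 𝔭₁𝔭₂ with 𝔭₁ ≠ 𝔭₂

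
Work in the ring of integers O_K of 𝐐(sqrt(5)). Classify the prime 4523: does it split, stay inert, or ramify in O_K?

p is inert

Since 5 ≡ 1 mod 4, the ring of integers is ℤ[(1+√5)/2] with discriminant 5.
Since gcd(4523, 5) = 1 the prime 4523 does not ramify.
Compute (5/4523) via Euler: 5^((4523-1)/2) mod 4523 = 4522, so (5/4523) = -1.
Legendre symbol -1 ⇒ 4523 is inert.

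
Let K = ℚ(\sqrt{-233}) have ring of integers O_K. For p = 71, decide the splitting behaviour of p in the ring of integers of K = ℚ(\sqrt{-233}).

inert — (71) stays prime in O_K

d = -233 ≡ 3 (mod 4), so O_K = ℤ[√-233] and disc(K) = 4d = -932.
disc(K) = -932 is not divisible by 71; 71 is unramified.
(-233/71) = 51^35 mod 71 = 70, giving Legendre symbol -1.
Legendre symbol -1 ⇒ 71 is inert.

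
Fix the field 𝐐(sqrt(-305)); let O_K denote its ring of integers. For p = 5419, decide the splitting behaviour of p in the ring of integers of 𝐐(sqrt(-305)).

Since -305 ≢ 1 mod 4, the ring of integers is ℤ[√-305] with discriminant 4·(-305) = -1220.
Since gcd(5419, -1220) = 1 the prime 5419 does not ramify.
(-305/5419) = 5114^2709 mod 5419 = 1, giving Legendre symbol 1.
(-305/5419) = 1, so 5419 splits.

split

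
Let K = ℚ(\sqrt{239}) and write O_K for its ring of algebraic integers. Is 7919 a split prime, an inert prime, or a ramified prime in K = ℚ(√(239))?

239 mod 4 = 3, hence disc K = 4·239 = 956 and O_K = ℤ[√239].
Since gcd(7919, 956) = 1 the prime 7919 does not ramify.
Legendre symbol by Euler's criterion: (239/7919) ≡ 239^3959 ≡ 7918 (mod 7919), i.e. (239/7919) = -1.
d is a non-residue mod p, hence 7919 remains inert in O_K.

7919 remains inert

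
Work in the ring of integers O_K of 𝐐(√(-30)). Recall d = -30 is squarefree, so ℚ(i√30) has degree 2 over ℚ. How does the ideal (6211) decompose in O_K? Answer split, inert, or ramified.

p is inert

Since -30 ≢ 1 mod 4, the ring of integers is ℤ[√-30] with discriminant 4·(-30) = -120.
Since gcd(6211, -120) = 1 the prime 6211 does not ramify.
Legendre symbol by Euler's criterion: (-30/6211) ≡ (-30)^3105 ≡ 6210 (mod 6211), i.e. (-30/6211) = -1.
d is a non-residue mod p, hence 6211 remains inert in O_K.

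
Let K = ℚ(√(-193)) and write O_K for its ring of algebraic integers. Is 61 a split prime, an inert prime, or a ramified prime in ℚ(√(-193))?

61 remains inert

Since -193 ≢ 1 mod 4, the ring of integers is ℤ[√-193] with discriminant 4·(-193) = -772.
61 ∤ -772, so 61 is unramified.
Euler's criterion: (-193)^30 mod 61 = 60. Thus (-193|61) = -1.
Legendre symbol -1 ⇒ 61 is inert.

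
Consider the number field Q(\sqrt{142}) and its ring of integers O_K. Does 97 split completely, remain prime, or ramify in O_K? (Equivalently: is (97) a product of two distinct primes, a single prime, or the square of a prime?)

remains prime (inert)

142 mod 4 = 2, hence disc K = 4·142 = 568 and O_K = ℤ[√142].
disc(K) = 568 is not divisible by 97; 97 is unramified.
Compute (142/97) via Euler: 45^((97-1)/2) mod 97 = 96, so (142/97) = -1.
d is a non-residue mod p, hence 97 remains inert in O_K.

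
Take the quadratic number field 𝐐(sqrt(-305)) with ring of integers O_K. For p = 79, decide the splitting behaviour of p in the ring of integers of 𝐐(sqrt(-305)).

d = -305 ≡ 3 (mod 4), so O_K = ℤ[√-305] and disc(K) = 4d = -1220.
disc(K) = -1220 is not divisible by 79; 79 is unramified.
(-305/79) = 11^39 mod 79 = 1, giving Legendre symbol 1.
d is a quadratic residue mod p, hence 79 splits in O_K.

split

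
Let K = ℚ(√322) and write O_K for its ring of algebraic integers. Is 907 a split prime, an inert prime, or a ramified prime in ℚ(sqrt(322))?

322 mod 4 = 2, hence disc K = 4·322 = 1288 and O_K = ℤ[√322].
disc(K) = 1288 is not divisible by 907; 907 is unramified.
Legendre symbol by Euler's criterion: (322/907) ≡ 322^453 ≡ 1 (mod 907), i.e. (322/907) = 1.
(322/907) = 1, so 907 splits.

p splits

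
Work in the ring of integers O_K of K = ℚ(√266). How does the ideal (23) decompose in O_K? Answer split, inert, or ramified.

d = 266 ≡ 2 (mod 4), so O_K = ℤ[√266] and disc(K) = 4d = 1064.
disc(K) = 1064 is not divisible by 23; 23 is unramified.
Legendre symbol by Euler's criterion: (266/23) ≡ 266^11 ≡ 1 (mod 23), i.e. (266/23) = 1.
d is a quadratic residue mod p, hence 23 splits in O_K.

23 splits in O_K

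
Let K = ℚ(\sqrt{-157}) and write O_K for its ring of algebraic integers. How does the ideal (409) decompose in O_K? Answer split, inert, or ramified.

inert

d = -157 ≡ 3 (mod 4), so O_K = ℤ[√-157] and disc(K) = 4d = -628.
Since gcd(409, -628) = 1 the prime 409 does not ramify.
Legendre symbol by Euler's criterion: (-157/409) ≡ (-157)^204 ≡ 408 (mod 409), i.e. (-157/409) = -1.
d is a non-residue mod p, hence 409 remains inert in O_K.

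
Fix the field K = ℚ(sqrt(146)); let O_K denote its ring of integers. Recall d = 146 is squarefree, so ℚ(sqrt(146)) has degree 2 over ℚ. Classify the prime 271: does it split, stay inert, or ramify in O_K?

Since 146 ≢ 1 mod 4, the ring of integers is ℤ[√146] with discriminant 4·146 = 584.
disc(K) = 584 is not divisible by 271; 271 is unramified.
Compute (146/271) via Euler: 146^((271-1)/2) mod 271 = 270, so (146/271) = -1.
d is a non-residue mod p, hence 271 remains inert in O_K.

inert — (271) stays prime in O_K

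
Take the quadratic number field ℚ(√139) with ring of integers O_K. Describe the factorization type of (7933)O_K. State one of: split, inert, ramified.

inert — (7933) stays prime in O_K

139 mod 4 = 3, hence disc K = 4·139 = 556 and O_K = ℤ[√139].
disc(K) = 556 is not divisible by 7933; 7933 is unramified.
Legendre symbol by Euler's criterion: (139/7933) ≡ 139^3966 ≡ 7932 (mod 7933), i.e. (139/7933) = -1.
d is a non-residue mod p, hence 7933 remains inert in O_K.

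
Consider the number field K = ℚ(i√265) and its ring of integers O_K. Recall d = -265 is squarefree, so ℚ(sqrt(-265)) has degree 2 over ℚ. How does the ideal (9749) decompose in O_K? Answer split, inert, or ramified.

9749 remains inert

d = -265 ≡ 3 (mod 4), so O_K = ℤ[√-265] and disc(K) = 4d = -1060.
9749 ∤ -1060, so 9749 is unramified.
Euler's criterion: (-265)^4874 mod 9749 = 9748. Thus (-265|9749) = -1.
Legendre symbol -1 ⇒ 9749 is inert.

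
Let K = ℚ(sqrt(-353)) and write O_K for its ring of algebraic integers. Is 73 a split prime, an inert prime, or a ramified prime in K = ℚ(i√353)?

split — (73) = 𝔭₁𝔭₂ with 𝔭₁ ≠ 𝔭₂

-353 mod 4 = 3, hence disc K = 4·(-353) = -1412 and O_K = ℤ[√-353].
disc(K) = -1412 is not divisible by 73; 73 is unramified.
Legendre symbol by Euler's criterion: (-353/73) ≡ (-353)^36 ≡ 1 (mod 73), i.e. (-353/73) = 1.
(-353/73) = 1, so 73 splits.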